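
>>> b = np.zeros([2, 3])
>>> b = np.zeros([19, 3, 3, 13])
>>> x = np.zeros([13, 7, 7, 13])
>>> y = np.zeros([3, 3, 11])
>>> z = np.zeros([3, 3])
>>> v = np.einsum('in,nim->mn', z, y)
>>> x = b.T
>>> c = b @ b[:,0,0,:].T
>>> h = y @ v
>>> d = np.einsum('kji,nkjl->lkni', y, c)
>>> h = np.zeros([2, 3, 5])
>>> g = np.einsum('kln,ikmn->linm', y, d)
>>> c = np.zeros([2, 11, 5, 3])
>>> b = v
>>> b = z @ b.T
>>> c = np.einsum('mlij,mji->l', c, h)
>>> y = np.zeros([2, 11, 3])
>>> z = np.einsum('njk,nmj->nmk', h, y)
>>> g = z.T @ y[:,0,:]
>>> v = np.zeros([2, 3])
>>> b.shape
(3, 11)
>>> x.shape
(13, 3, 3, 19)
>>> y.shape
(2, 11, 3)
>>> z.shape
(2, 11, 5)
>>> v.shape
(2, 3)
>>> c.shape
(11,)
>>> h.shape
(2, 3, 5)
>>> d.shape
(19, 3, 19, 11)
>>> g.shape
(5, 11, 3)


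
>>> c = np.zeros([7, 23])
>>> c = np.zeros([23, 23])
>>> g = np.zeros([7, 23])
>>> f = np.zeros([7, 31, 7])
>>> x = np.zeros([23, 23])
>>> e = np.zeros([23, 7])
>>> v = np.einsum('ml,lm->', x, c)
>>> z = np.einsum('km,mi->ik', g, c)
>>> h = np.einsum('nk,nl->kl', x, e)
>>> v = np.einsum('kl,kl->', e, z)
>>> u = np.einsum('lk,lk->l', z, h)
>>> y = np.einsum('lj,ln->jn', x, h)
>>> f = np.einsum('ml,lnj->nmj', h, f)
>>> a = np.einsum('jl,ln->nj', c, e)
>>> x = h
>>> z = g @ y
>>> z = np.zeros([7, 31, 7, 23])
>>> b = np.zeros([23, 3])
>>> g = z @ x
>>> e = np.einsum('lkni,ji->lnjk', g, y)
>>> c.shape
(23, 23)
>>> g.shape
(7, 31, 7, 7)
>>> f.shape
(31, 23, 7)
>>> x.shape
(23, 7)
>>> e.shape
(7, 7, 23, 31)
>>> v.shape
()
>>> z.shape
(7, 31, 7, 23)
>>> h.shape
(23, 7)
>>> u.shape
(23,)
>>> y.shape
(23, 7)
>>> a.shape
(7, 23)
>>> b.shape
(23, 3)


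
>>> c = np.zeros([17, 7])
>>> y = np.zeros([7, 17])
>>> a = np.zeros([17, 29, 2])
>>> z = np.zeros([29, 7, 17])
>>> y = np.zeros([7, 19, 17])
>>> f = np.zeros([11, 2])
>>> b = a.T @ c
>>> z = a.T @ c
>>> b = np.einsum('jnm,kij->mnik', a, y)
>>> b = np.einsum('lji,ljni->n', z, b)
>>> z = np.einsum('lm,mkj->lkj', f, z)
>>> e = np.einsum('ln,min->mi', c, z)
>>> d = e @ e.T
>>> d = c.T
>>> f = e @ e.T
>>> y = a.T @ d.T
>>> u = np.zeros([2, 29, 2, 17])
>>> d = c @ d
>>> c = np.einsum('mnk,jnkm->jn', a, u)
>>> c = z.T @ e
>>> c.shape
(7, 29, 29)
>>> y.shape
(2, 29, 7)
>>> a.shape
(17, 29, 2)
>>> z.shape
(11, 29, 7)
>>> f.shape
(11, 11)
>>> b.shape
(19,)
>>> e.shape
(11, 29)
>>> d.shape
(17, 17)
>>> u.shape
(2, 29, 2, 17)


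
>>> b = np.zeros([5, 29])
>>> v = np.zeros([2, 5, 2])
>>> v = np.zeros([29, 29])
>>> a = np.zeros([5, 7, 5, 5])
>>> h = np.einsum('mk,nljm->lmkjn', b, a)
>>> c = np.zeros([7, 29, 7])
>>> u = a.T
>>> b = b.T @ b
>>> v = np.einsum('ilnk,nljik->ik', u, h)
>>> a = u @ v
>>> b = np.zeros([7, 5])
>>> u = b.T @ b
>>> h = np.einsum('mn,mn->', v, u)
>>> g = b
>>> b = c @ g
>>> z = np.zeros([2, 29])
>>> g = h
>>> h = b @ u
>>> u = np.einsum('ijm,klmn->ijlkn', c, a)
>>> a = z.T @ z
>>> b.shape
(7, 29, 5)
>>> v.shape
(5, 5)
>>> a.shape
(29, 29)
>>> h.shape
(7, 29, 5)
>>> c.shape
(7, 29, 7)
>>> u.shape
(7, 29, 5, 5, 5)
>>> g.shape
()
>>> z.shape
(2, 29)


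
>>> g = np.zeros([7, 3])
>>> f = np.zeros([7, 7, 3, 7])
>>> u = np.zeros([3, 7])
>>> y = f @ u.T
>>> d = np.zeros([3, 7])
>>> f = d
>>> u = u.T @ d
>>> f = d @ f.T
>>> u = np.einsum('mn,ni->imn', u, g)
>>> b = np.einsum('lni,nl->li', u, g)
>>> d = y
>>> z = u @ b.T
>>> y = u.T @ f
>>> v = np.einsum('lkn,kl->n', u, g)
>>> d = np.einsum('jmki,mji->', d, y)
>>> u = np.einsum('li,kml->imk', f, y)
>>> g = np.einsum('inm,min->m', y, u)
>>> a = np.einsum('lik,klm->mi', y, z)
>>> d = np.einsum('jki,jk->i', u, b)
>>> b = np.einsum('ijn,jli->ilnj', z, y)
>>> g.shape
(3,)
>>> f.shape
(3, 3)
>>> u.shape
(3, 7, 7)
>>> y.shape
(7, 7, 3)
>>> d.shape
(7,)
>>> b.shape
(3, 7, 3, 7)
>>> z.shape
(3, 7, 3)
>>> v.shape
(7,)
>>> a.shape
(3, 7)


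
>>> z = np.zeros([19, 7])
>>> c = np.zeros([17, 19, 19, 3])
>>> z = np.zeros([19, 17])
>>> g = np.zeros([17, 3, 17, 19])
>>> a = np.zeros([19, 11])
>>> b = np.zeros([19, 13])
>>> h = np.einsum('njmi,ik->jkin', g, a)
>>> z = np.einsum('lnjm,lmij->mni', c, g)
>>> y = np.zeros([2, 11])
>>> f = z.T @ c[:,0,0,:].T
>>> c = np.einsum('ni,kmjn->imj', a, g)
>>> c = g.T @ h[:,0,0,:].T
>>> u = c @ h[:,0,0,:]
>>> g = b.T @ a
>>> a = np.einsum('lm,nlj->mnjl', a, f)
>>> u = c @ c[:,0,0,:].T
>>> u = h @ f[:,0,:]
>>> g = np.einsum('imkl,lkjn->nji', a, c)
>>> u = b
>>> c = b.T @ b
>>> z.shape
(3, 19, 17)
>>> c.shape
(13, 13)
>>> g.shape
(3, 3, 11)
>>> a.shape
(11, 17, 17, 19)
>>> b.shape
(19, 13)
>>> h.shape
(3, 11, 19, 17)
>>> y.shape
(2, 11)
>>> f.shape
(17, 19, 17)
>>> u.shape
(19, 13)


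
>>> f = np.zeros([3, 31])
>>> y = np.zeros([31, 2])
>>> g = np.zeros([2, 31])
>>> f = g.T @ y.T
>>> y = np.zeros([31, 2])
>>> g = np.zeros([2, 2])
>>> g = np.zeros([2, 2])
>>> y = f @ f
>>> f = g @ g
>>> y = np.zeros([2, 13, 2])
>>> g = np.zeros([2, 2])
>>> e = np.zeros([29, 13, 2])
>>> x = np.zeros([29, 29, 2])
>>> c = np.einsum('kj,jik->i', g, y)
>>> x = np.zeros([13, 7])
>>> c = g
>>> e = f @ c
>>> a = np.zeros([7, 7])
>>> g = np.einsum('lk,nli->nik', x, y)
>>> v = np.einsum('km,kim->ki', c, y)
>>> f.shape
(2, 2)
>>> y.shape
(2, 13, 2)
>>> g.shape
(2, 2, 7)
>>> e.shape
(2, 2)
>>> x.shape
(13, 7)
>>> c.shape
(2, 2)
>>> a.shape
(7, 7)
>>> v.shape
(2, 13)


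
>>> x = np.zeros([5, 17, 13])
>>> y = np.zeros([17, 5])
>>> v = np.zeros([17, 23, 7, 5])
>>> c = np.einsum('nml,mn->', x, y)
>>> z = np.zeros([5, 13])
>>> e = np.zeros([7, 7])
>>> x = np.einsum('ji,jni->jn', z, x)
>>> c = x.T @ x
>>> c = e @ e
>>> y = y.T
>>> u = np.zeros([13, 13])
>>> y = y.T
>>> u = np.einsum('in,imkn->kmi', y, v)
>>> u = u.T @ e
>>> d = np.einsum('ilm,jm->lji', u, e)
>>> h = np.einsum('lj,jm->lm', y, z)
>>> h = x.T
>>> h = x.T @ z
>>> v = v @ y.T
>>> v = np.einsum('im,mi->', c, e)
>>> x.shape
(5, 17)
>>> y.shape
(17, 5)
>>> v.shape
()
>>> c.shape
(7, 7)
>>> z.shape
(5, 13)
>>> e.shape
(7, 7)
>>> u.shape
(17, 23, 7)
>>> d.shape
(23, 7, 17)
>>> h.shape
(17, 13)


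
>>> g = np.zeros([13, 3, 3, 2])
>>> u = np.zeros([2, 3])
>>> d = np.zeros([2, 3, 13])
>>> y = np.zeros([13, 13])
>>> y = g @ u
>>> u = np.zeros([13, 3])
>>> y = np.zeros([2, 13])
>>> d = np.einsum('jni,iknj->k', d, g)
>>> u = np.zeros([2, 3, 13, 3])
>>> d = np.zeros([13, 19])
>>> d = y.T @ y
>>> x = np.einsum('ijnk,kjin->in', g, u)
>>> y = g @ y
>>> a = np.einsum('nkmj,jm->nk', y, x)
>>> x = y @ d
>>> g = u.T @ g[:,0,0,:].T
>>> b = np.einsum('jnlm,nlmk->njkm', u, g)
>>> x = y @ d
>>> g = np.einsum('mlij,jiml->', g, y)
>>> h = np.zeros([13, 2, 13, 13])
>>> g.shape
()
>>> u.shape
(2, 3, 13, 3)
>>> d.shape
(13, 13)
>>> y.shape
(13, 3, 3, 13)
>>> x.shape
(13, 3, 3, 13)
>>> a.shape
(13, 3)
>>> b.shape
(3, 2, 13, 3)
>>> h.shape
(13, 2, 13, 13)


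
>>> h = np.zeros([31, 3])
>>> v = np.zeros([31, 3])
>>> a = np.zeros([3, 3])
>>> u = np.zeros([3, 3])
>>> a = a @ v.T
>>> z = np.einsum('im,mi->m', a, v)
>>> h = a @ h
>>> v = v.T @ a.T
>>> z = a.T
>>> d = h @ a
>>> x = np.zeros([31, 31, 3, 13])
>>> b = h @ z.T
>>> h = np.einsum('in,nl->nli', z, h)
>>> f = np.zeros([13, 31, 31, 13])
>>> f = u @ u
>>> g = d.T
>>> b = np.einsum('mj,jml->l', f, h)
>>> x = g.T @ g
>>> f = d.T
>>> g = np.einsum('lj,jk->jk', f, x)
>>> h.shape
(3, 3, 31)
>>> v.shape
(3, 3)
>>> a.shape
(3, 31)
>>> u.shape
(3, 3)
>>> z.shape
(31, 3)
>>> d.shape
(3, 31)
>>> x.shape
(3, 3)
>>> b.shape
(31,)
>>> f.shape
(31, 3)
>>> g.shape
(3, 3)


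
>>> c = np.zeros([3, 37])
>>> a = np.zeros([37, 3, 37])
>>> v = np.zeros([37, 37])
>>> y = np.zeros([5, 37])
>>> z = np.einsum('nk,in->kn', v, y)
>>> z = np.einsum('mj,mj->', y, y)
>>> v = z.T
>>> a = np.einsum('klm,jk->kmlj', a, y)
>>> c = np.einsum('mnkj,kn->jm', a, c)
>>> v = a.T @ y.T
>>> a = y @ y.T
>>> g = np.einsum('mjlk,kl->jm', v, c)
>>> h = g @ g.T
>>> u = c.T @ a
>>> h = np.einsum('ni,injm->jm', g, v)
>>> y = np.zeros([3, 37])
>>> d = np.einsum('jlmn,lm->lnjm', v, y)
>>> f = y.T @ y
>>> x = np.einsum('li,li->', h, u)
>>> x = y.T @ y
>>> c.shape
(5, 37)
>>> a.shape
(5, 5)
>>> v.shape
(5, 3, 37, 5)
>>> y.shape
(3, 37)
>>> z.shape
()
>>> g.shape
(3, 5)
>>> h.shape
(37, 5)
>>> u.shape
(37, 5)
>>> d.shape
(3, 5, 5, 37)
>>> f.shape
(37, 37)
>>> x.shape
(37, 37)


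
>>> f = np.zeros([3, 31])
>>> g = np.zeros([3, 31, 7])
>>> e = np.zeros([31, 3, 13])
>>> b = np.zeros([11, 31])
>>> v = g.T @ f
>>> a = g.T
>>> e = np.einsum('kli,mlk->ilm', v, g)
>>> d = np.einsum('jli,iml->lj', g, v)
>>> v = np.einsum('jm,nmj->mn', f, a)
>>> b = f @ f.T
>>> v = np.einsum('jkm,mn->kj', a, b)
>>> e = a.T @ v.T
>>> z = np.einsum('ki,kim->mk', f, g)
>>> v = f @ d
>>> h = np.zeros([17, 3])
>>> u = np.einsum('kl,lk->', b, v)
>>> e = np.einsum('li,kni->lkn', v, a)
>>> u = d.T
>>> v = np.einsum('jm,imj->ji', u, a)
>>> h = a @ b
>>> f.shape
(3, 31)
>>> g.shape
(3, 31, 7)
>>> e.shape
(3, 7, 31)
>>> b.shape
(3, 3)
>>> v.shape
(3, 7)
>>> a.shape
(7, 31, 3)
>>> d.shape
(31, 3)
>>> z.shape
(7, 3)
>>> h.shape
(7, 31, 3)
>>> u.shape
(3, 31)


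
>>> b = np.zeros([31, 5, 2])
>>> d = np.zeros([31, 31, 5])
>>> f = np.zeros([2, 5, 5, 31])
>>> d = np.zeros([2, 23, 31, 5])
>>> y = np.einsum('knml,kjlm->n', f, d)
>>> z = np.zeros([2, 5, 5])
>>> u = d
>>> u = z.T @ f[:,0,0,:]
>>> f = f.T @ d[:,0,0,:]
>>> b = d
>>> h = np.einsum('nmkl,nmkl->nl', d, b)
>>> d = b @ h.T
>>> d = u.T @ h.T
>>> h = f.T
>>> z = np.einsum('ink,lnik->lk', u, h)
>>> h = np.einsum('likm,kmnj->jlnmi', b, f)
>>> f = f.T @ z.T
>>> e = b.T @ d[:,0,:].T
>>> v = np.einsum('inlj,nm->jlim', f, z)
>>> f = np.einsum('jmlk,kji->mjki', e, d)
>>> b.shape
(2, 23, 31, 5)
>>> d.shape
(31, 5, 2)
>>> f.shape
(31, 5, 31, 2)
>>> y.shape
(5,)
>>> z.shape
(5, 31)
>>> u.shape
(5, 5, 31)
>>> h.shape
(5, 2, 5, 5, 23)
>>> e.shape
(5, 31, 23, 31)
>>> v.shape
(5, 5, 5, 31)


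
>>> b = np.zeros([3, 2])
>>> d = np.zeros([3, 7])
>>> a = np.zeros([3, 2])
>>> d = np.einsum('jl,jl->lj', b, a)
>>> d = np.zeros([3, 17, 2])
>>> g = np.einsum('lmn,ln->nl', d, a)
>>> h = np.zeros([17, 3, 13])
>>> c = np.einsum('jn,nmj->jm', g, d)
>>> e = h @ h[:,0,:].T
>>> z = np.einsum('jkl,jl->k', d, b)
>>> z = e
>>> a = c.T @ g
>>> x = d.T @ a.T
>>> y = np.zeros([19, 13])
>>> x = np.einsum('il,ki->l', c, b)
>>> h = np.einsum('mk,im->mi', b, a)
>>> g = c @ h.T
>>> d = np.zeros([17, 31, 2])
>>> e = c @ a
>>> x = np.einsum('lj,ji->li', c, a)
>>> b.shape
(3, 2)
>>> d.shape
(17, 31, 2)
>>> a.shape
(17, 3)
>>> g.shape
(2, 3)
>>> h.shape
(3, 17)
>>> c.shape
(2, 17)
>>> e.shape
(2, 3)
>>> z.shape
(17, 3, 17)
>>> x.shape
(2, 3)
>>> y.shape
(19, 13)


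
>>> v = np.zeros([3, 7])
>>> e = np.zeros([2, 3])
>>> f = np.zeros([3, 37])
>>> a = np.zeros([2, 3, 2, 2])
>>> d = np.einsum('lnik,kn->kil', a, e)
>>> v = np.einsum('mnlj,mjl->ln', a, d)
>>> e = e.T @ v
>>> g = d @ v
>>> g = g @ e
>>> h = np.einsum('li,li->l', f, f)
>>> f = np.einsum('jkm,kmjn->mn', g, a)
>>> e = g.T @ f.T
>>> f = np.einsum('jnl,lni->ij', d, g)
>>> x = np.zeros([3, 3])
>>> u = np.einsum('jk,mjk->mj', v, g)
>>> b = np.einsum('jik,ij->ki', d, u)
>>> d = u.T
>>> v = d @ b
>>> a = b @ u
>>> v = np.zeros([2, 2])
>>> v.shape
(2, 2)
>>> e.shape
(3, 2, 3)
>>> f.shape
(3, 2)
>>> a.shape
(2, 2)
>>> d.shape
(2, 2)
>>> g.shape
(2, 2, 3)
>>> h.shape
(3,)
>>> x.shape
(3, 3)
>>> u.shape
(2, 2)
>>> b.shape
(2, 2)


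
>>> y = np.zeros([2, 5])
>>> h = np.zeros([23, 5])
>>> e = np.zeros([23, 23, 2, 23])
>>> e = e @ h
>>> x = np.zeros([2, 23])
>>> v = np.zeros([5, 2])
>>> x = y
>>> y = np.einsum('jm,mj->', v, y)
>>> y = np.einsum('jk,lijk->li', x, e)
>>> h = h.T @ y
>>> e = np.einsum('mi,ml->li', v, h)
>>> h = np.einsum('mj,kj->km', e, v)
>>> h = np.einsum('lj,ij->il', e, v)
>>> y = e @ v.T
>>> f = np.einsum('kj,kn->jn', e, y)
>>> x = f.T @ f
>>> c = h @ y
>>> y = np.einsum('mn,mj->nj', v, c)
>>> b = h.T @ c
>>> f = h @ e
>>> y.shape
(2, 5)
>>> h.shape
(5, 23)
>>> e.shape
(23, 2)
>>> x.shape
(5, 5)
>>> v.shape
(5, 2)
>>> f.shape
(5, 2)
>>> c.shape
(5, 5)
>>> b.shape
(23, 5)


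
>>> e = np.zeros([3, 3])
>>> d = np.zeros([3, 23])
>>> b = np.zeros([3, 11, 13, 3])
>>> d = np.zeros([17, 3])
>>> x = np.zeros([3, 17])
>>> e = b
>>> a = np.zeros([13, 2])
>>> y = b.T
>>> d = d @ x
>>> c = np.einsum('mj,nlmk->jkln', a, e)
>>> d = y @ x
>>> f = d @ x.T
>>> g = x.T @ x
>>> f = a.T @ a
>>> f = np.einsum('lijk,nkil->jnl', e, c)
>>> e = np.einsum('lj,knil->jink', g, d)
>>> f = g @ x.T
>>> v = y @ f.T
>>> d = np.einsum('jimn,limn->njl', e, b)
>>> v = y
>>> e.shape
(17, 11, 13, 3)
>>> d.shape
(3, 17, 3)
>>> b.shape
(3, 11, 13, 3)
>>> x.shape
(3, 17)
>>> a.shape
(13, 2)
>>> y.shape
(3, 13, 11, 3)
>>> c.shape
(2, 3, 11, 3)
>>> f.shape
(17, 3)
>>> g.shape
(17, 17)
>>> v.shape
(3, 13, 11, 3)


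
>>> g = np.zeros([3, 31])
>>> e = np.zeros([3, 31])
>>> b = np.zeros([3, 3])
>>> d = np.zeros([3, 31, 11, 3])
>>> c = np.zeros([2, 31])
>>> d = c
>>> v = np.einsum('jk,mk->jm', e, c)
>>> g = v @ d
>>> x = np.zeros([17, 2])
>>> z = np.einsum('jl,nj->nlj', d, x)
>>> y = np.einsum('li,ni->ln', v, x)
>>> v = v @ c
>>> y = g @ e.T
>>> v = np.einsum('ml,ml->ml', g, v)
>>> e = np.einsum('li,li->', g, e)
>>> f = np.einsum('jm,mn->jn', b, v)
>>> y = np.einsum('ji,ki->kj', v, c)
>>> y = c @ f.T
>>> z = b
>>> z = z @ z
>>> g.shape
(3, 31)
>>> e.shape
()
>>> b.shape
(3, 3)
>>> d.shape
(2, 31)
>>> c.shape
(2, 31)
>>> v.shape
(3, 31)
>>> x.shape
(17, 2)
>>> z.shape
(3, 3)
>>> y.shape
(2, 3)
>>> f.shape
(3, 31)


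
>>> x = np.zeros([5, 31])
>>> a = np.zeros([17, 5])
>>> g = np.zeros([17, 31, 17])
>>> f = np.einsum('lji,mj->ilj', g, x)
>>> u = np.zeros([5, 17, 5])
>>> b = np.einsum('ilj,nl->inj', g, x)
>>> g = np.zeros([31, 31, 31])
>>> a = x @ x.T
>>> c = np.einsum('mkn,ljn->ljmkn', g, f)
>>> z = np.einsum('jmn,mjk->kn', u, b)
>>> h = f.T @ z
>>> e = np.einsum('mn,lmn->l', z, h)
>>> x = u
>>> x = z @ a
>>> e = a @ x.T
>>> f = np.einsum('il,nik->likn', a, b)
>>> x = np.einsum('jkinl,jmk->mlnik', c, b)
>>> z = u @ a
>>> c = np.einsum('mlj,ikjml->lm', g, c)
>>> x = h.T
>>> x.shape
(5, 17, 31)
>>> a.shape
(5, 5)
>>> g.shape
(31, 31, 31)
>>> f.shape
(5, 5, 17, 17)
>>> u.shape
(5, 17, 5)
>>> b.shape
(17, 5, 17)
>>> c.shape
(31, 31)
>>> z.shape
(5, 17, 5)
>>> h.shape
(31, 17, 5)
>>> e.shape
(5, 17)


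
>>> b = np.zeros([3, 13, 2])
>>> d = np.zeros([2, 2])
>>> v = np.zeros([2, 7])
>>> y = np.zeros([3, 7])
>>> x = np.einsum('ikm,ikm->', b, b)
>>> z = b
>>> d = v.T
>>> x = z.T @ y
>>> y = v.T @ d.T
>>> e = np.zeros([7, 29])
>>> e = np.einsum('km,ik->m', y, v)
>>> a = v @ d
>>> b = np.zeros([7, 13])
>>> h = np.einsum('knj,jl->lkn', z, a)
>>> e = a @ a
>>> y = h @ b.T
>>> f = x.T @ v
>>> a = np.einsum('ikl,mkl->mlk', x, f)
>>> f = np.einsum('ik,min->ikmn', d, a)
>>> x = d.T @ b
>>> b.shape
(7, 13)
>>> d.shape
(7, 2)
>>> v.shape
(2, 7)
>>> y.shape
(2, 3, 7)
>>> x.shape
(2, 13)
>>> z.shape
(3, 13, 2)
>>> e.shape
(2, 2)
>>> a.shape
(7, 7, 13)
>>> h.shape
(2, 3, 13)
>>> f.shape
(7, 2, 7, 13)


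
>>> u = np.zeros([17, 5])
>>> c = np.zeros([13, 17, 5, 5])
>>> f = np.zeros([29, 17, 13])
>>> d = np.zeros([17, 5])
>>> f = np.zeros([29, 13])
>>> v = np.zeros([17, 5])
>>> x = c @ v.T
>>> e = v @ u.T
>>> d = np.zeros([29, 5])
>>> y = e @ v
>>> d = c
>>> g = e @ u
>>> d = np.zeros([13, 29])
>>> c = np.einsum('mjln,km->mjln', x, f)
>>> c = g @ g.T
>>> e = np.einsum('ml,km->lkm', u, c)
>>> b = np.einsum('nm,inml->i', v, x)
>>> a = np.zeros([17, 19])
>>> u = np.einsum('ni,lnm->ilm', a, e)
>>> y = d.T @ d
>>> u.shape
(19, 5, 17)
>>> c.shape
(17, 17)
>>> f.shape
(29, 13)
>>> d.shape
(13, 29)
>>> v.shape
(17, 5)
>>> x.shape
(13, 17, 5, 17)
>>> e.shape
(5, 17, 17)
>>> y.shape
(29, 29)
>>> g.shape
(17, 5)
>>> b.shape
(13,)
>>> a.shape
(17, 19)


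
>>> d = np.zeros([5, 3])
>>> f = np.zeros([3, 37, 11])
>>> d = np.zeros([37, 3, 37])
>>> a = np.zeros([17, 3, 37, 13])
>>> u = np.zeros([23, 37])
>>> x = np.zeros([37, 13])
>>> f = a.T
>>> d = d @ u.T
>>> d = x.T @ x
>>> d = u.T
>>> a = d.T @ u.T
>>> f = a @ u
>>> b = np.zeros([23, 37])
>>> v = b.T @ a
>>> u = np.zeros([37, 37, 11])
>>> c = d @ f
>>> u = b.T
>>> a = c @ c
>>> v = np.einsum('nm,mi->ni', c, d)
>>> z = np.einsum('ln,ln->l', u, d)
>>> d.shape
(37, 23)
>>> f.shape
(23, 37)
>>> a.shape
(37, 37)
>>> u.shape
(37, 23)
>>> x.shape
(37, 13)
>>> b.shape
(23, 37)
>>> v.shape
(37, 23)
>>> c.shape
(37, 37)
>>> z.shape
(37,)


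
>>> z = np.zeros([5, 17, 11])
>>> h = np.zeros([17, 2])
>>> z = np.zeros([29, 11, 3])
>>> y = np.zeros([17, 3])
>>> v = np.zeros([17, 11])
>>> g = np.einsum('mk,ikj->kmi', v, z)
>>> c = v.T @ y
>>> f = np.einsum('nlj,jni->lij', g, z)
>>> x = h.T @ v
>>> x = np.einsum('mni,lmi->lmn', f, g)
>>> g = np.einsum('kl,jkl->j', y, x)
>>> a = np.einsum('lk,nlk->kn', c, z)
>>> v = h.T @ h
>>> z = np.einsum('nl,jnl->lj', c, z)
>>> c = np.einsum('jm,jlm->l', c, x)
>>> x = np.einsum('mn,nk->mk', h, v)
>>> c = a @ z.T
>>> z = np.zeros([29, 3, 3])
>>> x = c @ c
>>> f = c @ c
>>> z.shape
(29, 3, 3)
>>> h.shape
(17, 2)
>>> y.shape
(17, 3)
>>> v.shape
(2, 2)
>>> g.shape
(11,)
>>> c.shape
(3, 3)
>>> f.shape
(3, 3)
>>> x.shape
(3, 3)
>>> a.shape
(3, 29)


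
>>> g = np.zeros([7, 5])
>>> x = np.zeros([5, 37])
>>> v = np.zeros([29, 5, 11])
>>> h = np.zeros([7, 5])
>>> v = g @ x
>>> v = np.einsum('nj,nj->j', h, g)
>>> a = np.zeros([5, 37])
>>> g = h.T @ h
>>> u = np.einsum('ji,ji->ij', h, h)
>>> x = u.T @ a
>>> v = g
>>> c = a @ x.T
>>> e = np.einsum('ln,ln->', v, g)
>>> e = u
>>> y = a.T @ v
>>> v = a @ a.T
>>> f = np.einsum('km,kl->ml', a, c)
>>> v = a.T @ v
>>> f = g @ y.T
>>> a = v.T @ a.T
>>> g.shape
(5, 5)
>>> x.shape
(7, 37)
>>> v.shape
(37, 5)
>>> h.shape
(7, 5)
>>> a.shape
(5, 5)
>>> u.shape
(5, 7)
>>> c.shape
(5, 7)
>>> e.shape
(5, 7)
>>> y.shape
(37, 5)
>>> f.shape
(5, 37)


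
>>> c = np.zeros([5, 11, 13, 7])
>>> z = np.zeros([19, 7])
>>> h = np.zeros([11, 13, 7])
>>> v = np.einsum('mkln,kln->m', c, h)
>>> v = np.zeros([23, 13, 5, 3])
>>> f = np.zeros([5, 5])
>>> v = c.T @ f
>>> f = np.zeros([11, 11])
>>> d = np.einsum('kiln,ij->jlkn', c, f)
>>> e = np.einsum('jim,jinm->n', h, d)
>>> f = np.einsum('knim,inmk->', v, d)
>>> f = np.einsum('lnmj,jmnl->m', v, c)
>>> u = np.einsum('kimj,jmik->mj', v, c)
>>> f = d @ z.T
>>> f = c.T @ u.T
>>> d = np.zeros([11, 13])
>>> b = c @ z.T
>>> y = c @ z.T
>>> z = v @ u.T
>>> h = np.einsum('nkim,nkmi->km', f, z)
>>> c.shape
(5, 11, 13, 7)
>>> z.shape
(7, 13, 11, 11)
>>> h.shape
(13, 11)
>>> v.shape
(7, 13, 11, 5)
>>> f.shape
(7, 13, 11, 11)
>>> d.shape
(11, 13)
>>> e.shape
(5,)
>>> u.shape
(11, 5)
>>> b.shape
(5, 11, 13, 19)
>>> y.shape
(5, 11, 13, 19)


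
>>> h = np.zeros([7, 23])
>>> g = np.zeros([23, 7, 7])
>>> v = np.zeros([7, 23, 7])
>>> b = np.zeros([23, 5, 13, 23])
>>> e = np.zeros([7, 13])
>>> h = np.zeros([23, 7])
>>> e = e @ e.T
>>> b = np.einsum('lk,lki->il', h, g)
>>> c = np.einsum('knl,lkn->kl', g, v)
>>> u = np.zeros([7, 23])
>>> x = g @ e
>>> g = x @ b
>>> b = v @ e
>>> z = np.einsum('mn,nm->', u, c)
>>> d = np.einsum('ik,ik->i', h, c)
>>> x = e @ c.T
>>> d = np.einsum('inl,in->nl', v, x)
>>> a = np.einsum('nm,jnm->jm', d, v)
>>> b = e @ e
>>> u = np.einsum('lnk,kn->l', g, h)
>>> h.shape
(23, 7)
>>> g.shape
(23, 7, 23)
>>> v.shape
(7, 23, 7)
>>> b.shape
(7, 7)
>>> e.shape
(7, 7)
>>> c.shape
(23, 7)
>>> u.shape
(23,)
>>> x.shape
(7, 23)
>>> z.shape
()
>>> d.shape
(23, 7)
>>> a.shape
(7, 7)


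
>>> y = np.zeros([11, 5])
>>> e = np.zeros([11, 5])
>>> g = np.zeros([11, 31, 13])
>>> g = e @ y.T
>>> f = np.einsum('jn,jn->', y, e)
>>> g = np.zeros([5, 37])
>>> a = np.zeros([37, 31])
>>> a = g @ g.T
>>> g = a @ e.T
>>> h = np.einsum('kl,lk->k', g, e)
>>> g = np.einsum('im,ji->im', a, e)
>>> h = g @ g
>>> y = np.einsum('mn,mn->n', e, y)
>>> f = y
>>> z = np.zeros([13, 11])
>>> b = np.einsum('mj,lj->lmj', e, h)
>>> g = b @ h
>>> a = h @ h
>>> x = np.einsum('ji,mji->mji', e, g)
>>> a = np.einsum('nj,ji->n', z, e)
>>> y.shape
(5,)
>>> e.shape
(11, 5)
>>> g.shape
(5, 11, 5)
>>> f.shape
(5,)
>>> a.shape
(13,)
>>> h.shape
(5, 5)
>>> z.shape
(13, 11)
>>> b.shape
(5, 11, 5)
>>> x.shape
(5, 11, 5)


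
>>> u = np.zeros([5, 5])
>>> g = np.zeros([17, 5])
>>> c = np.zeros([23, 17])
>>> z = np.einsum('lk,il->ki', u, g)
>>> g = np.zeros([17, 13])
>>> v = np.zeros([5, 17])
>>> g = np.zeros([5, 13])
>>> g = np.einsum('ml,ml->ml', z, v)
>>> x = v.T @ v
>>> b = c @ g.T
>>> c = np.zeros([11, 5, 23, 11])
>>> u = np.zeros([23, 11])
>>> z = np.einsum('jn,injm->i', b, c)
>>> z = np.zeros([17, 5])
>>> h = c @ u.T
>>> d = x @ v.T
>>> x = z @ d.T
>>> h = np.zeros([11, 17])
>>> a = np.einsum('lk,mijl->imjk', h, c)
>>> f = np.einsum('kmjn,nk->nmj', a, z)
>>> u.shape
(23, 11)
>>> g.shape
(5, 17)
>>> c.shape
(11, 5, 23, 11)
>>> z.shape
(17, 5)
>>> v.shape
(5, 17)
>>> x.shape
(17, 17)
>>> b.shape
(23, 5)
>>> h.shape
(11, 17)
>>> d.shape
(17, 5)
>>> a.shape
(5, 11, 23, 17)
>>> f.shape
(17, 11, 23)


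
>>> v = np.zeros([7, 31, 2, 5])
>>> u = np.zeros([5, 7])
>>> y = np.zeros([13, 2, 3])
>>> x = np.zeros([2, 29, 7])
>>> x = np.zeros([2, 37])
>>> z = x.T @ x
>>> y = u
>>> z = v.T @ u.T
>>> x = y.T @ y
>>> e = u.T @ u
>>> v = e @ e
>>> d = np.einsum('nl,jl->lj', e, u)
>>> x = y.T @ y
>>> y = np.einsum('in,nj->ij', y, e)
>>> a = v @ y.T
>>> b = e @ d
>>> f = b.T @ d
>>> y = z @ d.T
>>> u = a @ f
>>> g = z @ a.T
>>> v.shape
(7, 7)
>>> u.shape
(7, 5)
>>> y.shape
(5, 2, 31, 7)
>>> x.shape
(7, 7)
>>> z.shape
(5, 2, 31, 5)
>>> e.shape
(7, 7)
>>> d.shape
(7, 5)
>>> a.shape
(7, 5)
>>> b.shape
(7, 5)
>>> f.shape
(5, 5)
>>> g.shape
(5, 2, 31, 7)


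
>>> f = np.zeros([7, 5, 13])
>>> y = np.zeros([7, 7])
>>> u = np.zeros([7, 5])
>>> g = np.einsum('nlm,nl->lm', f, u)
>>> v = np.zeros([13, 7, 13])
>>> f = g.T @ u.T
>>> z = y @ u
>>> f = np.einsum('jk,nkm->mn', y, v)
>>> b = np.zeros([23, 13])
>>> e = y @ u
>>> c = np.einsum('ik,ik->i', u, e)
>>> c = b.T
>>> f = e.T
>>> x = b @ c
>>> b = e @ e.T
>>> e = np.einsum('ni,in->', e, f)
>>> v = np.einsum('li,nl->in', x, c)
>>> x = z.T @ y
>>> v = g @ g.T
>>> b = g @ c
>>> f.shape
(5, 7)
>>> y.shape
(7, 7)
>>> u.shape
(7, 5)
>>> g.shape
(5, 13)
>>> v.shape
(5, 5)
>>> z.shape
(7, 5)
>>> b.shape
(5, 23)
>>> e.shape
()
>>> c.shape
(13, 23)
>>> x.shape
(5, 7)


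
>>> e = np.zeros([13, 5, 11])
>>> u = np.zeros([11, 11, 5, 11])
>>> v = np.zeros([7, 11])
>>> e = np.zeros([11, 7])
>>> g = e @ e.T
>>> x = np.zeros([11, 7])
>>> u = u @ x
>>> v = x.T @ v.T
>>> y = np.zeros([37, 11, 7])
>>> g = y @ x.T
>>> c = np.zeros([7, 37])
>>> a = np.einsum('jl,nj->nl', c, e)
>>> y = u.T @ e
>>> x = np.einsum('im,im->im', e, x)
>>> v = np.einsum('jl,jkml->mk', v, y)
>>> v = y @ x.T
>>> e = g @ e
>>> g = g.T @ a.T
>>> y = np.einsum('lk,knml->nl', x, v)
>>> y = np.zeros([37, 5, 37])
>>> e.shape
(37, 11, 7)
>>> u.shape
(11, 11, 5, 7)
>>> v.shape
(7, 5, 11, 11)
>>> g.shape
(11, 11, 11)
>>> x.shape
(11, 7)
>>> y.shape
(37, 5, 37)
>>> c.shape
(7, 37)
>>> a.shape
(11, 37)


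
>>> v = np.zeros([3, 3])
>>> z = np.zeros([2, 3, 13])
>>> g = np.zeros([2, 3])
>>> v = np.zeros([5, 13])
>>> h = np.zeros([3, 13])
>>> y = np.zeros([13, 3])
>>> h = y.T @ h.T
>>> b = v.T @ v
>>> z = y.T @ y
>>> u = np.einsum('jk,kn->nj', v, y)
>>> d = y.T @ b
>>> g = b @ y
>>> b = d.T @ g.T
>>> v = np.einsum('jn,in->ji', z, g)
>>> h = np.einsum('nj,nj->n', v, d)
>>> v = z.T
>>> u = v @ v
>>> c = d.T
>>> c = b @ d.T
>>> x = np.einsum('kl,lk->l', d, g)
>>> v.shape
(3, 3)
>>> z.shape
(3, 3)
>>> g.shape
(13, 3)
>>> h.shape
(3,)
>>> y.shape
(13, 3)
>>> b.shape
(13, 13)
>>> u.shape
(3, 3)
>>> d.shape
(3, 13)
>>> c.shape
(13, 3)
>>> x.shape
(13,)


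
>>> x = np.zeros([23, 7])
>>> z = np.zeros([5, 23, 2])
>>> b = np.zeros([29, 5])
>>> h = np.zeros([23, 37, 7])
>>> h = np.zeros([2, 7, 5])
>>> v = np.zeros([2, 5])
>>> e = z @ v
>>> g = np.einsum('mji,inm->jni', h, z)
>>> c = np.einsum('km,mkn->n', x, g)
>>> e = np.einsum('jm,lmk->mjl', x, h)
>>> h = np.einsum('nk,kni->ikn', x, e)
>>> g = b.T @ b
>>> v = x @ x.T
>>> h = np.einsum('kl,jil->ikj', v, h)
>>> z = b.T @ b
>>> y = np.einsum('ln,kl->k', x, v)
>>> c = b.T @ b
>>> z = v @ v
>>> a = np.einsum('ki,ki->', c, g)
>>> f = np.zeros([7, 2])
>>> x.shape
(23, 7)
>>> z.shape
(23, 23)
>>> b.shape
(29, 5)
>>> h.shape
(7, 23, 2)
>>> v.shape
(23, 23)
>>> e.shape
(7, 23, 2)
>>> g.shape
(5, 5)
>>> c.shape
(5, 5)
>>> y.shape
(23,)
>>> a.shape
()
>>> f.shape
(7, 2)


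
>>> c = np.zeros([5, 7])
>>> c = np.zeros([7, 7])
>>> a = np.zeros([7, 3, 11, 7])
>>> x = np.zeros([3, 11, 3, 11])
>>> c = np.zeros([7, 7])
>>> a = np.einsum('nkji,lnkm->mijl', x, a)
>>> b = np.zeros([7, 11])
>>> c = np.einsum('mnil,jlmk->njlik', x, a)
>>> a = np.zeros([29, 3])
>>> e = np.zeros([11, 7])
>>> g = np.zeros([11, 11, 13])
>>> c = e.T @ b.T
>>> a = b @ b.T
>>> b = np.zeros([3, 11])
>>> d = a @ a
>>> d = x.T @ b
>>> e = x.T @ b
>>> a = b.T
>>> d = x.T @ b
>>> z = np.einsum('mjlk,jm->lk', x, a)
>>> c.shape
(7, 7)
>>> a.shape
(11, 3)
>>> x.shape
(3, 11, 3, 11)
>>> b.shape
(3, 11)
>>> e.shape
(11, 3, 11, 11)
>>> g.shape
(11, 11, 13)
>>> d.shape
(11, 3, 11, 11)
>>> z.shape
(3, 11)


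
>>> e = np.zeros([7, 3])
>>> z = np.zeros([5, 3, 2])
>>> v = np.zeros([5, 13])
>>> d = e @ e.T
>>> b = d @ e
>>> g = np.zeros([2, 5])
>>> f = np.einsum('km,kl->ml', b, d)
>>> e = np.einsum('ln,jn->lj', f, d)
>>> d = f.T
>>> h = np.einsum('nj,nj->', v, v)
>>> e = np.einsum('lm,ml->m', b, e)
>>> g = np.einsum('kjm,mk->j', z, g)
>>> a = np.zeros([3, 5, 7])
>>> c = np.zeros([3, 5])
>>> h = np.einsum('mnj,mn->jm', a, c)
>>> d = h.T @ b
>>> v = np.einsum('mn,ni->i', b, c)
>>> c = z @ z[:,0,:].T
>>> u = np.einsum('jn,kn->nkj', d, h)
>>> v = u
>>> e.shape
(3,)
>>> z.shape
(5, 3, 2)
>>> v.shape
(3, 7, 3)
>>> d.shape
(3, 3)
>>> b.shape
(7, 3)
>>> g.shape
(3,)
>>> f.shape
(3, 7)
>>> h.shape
(7, 3)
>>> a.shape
(3, 5, 7)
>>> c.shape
(5, 3, 5)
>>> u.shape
(3, 7, 3)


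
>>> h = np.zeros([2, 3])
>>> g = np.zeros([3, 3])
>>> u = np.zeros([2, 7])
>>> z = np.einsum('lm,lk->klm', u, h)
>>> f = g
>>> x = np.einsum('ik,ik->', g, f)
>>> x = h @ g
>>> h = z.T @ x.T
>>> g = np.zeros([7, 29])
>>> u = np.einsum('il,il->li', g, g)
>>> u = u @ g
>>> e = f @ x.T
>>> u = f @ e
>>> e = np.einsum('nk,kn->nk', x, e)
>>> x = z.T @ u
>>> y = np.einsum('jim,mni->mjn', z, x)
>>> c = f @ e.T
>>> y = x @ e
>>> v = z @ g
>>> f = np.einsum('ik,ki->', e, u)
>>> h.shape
(7, 2, 2)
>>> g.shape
(7, 29)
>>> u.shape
(3, 2)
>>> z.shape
(3, 2, 7)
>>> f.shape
()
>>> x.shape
(7, 2, 2)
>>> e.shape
(2, 3)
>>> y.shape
(7, 2, 3)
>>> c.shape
(3, 2)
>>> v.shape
(3, 2, 29)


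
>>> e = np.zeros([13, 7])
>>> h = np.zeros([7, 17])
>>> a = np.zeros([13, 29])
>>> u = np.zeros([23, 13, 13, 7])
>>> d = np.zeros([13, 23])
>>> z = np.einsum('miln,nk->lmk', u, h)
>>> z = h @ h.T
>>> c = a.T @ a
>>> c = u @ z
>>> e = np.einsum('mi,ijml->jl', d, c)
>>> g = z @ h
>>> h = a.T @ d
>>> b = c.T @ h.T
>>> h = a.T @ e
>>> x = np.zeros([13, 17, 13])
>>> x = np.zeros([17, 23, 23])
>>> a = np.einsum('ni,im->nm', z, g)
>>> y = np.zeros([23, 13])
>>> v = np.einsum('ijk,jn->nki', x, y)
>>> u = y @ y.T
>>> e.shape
(13, 7)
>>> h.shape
(29, 7)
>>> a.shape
(7, 17)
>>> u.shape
(23, 23)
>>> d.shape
(13, 23)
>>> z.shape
(7, 7)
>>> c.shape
(23, 13, 13, 7)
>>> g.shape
(7, 17)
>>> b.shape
(7, 13, 13, 29)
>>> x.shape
(17, 23, 23)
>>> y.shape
(23, 13)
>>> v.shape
(13, 23, 17)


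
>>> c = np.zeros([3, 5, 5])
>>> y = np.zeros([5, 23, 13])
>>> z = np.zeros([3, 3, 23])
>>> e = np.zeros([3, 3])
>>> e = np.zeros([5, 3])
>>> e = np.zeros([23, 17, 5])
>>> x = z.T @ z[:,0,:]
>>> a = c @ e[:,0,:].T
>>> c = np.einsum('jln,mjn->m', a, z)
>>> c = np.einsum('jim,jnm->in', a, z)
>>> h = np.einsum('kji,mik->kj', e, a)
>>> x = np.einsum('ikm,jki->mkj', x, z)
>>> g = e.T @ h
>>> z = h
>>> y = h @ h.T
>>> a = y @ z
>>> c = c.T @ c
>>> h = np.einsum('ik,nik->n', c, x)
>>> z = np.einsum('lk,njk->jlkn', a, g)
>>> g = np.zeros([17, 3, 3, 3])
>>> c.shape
(3, 3)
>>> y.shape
(23, 23)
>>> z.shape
(17, 23, 17, 5)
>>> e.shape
(23, 17, 5)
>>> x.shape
(23, 3, 3)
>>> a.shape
(23, 17)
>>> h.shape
(23,)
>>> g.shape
(17, 3, 3, 3)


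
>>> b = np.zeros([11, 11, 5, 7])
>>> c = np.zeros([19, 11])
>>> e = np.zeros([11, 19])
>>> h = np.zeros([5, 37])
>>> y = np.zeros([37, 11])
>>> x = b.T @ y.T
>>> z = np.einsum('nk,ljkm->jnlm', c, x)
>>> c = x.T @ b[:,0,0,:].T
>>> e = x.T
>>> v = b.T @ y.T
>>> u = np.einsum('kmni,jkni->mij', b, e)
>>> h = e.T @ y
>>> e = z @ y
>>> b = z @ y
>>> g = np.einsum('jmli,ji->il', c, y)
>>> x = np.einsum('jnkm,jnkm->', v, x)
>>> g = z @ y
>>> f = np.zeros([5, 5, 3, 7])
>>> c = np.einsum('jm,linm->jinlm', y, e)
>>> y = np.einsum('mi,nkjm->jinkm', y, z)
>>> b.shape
(5, 19, 7, 11)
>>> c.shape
(37, 19, 7, 5, 11)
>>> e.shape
(5, 19, 7, 11)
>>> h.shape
(7, 5, 11, 11)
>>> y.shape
(7, 11, 5, 19, 37)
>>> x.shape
()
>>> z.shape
(5, 19, 7, 37)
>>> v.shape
(7, 5, 11, 37)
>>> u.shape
(11, 7, 37)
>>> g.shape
(5, 19, 7, 11)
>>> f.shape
(5, 5, 3, 7)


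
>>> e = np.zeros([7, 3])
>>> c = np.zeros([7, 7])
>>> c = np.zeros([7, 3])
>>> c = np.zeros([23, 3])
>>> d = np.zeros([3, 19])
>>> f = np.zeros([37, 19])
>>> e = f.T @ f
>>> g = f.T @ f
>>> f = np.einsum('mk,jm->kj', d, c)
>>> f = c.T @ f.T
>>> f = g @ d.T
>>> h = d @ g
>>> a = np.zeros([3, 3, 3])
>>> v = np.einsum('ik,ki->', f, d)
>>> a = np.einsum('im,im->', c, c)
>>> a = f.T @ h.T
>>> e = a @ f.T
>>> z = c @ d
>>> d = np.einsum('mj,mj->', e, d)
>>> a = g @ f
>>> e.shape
(3, 19)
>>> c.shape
(23, 3)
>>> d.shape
()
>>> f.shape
(19, 3)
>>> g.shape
(19, 19)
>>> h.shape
(3, 19)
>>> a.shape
(19, 3)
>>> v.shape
()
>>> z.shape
(23, 19)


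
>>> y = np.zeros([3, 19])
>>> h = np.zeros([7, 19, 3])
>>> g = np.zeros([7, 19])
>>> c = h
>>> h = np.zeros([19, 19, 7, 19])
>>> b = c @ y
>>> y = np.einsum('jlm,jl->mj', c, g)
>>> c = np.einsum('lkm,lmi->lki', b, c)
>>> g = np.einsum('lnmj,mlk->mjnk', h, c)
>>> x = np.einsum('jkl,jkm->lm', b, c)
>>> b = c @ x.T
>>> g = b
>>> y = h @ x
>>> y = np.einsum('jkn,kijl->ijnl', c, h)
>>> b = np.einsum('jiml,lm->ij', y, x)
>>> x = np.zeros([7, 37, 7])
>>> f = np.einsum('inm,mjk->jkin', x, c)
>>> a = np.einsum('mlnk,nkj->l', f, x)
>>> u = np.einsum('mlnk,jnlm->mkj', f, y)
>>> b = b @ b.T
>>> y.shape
(19, 7, 3, 19)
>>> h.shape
(19, 19, 7, 19)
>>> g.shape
(7, 19, 19)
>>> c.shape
(7, 19, 3)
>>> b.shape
(7, 7)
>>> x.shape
(7, 37, 7)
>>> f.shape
(19, 3, 7, 37)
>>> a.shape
(3,)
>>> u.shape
(19, 37, 19)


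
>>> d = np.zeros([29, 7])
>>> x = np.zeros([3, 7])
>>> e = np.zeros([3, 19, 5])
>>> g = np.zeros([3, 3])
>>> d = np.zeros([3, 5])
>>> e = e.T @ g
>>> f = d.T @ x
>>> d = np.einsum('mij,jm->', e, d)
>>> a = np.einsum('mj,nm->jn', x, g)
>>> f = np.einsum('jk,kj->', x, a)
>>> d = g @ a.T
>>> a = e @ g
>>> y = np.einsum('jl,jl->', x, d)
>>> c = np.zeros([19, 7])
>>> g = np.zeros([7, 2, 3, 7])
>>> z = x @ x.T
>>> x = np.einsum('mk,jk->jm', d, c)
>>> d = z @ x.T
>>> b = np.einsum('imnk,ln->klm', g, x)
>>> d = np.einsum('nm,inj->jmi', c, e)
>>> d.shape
(3, 7, 5)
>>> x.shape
(19, 3)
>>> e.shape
(5, 19, 3)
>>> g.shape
(7, 2, 3, 7)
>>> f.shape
()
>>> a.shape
(5, 19, 3)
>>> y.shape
()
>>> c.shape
(19, 7)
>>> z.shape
(3, 3)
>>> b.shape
(7, 19, 2)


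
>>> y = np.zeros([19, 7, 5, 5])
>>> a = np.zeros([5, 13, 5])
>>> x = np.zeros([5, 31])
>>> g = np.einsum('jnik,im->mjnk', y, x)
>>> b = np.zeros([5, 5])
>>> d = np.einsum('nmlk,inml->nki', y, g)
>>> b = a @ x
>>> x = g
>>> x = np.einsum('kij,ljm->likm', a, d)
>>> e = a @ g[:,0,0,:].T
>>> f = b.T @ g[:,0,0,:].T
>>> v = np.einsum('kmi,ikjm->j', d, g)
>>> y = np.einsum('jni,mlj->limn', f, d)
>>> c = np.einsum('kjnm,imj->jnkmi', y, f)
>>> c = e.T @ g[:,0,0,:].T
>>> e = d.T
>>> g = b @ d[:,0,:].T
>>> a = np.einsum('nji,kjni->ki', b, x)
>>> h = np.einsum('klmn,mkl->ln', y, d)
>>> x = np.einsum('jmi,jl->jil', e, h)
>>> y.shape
(5, 31, 19, 13)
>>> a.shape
(19, 31)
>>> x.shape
(31, 19, 13)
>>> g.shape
(5, 13, 19)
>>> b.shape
(5, 13, 31)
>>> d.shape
(19, 5, 31)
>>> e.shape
(31, 5, 19)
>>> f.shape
(31, 13, 31)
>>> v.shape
(7,)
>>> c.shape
(31, 13, 31)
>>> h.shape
(31, 13)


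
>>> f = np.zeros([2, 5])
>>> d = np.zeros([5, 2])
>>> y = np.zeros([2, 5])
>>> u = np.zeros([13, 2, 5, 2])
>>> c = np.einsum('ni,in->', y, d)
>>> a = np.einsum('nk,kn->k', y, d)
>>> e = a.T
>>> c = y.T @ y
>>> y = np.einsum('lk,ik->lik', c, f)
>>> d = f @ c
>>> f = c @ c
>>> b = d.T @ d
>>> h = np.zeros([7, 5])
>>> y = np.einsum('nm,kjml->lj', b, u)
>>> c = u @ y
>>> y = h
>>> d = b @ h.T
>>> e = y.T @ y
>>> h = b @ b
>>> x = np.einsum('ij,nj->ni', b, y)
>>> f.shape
(5, 5)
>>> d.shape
(5, 7)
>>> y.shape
(7, 5)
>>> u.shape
(13, 2, 5, 2)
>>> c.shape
(13, 2, 5, 2)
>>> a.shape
(5,)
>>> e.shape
(5, 5)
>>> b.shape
(5, 5)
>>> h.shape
(5, 5)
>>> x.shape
(7, 5)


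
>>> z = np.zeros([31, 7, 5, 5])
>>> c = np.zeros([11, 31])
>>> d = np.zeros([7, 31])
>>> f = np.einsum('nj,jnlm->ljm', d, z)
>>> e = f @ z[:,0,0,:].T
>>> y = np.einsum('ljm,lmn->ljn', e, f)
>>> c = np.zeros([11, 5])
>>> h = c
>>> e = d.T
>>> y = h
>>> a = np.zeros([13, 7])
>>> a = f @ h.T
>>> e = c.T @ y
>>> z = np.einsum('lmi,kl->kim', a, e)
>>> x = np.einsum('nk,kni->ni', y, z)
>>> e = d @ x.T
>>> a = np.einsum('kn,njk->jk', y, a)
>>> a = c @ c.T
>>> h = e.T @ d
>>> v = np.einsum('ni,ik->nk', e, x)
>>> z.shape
(5, 11, 31)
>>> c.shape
(11, 5)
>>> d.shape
(7, 31)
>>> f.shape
(5, 31, 5)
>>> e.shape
(7, 11)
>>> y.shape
(11, 5)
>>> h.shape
(11, 31)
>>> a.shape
(11, 11)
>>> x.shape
(11, 31)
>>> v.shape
(7, 31)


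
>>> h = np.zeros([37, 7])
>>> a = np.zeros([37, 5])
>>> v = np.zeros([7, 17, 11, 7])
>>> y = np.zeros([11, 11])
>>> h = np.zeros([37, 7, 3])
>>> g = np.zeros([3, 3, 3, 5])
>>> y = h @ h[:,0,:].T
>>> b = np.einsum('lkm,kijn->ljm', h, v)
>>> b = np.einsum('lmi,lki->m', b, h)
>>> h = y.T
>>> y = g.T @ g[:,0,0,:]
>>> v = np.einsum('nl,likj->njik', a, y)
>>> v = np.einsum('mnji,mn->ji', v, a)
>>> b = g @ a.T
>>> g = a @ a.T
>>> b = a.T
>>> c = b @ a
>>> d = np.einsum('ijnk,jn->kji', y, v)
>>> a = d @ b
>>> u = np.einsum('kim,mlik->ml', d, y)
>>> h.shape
(37, 7, 37)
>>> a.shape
(5, 3, 37)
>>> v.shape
(3, 3)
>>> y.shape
(5, 3, 3, 5)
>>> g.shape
(37, 37)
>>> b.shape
(5, 37)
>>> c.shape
(5, 5)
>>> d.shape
(5, 3, 5)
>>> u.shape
(5, 3)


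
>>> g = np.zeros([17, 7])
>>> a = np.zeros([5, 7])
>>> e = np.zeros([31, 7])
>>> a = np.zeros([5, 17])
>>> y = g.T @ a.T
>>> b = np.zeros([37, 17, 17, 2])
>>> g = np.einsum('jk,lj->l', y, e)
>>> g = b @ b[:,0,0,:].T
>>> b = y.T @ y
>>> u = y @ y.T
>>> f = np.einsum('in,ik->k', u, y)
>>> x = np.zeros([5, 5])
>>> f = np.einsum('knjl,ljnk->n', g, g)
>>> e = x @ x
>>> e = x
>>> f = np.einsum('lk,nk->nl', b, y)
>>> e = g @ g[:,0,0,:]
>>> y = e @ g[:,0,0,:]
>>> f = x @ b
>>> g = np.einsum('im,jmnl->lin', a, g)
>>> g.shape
(37, 5, 17)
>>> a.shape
(5, 17)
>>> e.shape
(37, 17, 17, 37)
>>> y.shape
(37, 17, 17, 37)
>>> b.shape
(5, 5)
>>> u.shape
(7, 7)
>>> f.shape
(5, 5)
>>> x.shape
(5, 5)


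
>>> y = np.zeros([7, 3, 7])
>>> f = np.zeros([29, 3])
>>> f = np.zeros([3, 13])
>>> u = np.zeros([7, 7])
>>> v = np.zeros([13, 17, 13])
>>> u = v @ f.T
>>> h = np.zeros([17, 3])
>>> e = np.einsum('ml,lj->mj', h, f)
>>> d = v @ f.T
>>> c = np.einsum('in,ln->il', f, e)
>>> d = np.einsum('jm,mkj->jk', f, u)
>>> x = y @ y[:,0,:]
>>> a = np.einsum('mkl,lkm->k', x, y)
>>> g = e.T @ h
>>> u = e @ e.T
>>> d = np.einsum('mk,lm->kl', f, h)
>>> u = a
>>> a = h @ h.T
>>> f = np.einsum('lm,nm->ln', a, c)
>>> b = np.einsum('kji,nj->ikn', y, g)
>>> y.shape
(7, 3, 7)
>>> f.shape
(17, 3)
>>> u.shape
(3,)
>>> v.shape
(13, 17, 13)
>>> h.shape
(17, 3)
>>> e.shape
(17, 13)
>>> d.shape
(13, 17)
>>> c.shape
(3, 17)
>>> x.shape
(7, 3, 7)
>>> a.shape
(17, 17)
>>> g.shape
(13, 3)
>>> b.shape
(7, 7, 13)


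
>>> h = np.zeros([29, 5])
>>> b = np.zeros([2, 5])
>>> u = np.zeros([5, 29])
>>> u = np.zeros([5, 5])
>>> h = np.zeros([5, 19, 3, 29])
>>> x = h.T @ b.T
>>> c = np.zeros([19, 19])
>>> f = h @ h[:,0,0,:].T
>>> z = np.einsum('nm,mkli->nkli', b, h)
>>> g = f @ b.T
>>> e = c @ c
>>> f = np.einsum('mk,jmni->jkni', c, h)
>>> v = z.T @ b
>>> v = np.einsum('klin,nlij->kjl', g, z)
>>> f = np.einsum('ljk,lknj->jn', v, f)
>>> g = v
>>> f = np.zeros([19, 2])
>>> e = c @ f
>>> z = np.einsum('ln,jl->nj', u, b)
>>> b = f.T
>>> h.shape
(5, 19, 3, 29)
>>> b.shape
(2, 19)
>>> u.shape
(5, 5)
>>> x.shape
(29, 3, 19, 2)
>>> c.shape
(19, 19)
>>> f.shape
(19, 2)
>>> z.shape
(5, 2)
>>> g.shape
(5, 29, 19)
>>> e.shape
(19, 2)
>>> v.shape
(5, 29, 19)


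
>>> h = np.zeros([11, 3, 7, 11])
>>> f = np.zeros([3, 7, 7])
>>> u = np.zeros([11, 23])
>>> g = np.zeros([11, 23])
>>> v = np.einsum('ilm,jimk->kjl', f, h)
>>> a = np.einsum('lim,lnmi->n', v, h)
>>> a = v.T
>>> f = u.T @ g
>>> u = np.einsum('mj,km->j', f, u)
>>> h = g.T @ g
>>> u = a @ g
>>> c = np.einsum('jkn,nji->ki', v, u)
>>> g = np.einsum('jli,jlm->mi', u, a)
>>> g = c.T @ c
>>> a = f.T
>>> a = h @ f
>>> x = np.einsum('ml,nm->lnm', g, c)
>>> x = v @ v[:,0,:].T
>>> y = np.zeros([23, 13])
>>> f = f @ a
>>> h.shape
(23, 23)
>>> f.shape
(23, 23)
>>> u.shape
(7, 11, 23)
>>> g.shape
(23, 23)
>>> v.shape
(11, 11, 7)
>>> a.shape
(23, 23)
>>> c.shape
(11, 23)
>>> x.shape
(11, 11, 11)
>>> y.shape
(23, 13)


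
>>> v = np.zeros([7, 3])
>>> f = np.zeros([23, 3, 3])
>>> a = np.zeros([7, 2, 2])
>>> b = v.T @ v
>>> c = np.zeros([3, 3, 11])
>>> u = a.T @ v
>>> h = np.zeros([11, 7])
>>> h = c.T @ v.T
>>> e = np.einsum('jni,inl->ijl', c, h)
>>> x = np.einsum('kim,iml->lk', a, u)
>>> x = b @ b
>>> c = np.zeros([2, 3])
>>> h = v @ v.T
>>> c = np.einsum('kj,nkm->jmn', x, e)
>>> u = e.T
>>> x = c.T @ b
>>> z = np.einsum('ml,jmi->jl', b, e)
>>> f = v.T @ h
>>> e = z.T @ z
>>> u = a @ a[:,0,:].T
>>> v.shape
(7, 3)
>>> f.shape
(3, 7)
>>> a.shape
(7, 2, 2)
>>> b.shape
(3, 3)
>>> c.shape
(3, 7, 11)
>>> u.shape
(7, 2, 7)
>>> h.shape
(7, 7)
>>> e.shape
(3, 3)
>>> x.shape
(11, 7, 3)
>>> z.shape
(11, 3)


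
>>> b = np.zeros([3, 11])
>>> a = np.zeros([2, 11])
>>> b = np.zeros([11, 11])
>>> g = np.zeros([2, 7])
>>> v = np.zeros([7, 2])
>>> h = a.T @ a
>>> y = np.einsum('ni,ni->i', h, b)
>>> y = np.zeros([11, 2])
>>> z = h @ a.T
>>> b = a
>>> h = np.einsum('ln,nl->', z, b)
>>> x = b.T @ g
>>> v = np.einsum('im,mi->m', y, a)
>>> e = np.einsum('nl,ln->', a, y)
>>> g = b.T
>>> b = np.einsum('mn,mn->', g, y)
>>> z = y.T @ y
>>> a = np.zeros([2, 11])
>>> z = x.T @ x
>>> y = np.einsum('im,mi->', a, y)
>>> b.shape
()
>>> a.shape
(2, 11)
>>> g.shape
(11, 2)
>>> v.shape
(2,)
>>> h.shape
()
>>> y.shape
()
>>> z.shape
(7, 7)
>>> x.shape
(11, 7)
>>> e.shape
()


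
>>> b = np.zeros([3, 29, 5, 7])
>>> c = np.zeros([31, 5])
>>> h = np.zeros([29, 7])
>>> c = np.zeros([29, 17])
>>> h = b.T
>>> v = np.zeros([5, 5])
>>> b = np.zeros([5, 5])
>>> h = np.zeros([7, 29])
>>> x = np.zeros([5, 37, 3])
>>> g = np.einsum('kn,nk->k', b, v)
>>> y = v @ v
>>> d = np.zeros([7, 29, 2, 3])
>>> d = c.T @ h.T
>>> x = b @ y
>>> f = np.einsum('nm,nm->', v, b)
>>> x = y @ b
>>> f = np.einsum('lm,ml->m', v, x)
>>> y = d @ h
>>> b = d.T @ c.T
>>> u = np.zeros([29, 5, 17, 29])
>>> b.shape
(7, 29)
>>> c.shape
(29, 17)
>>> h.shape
(7, 29)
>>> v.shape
(5, 5)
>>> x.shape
(5, 5)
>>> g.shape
(5,)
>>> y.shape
(17, 29)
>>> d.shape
(17, 7)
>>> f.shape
(5,)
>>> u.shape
(29, 5, 17, 29)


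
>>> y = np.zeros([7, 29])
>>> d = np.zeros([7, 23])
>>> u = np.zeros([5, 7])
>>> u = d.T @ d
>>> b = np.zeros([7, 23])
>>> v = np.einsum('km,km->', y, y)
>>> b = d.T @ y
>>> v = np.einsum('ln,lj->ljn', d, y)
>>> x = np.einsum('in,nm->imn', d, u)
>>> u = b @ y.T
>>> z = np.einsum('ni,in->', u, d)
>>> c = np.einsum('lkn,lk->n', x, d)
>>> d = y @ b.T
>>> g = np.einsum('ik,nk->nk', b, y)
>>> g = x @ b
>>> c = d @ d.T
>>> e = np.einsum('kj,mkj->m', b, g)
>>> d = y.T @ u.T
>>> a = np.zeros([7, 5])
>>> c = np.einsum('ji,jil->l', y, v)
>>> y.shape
(7, 29)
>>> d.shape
(29, 23)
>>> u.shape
(23, 7)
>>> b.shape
(23, 29)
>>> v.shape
(7, 29, 23)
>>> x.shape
(7, 23, 23)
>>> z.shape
()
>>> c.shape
(23,)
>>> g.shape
(7, 23, 29)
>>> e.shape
(7,)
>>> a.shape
(7, 5)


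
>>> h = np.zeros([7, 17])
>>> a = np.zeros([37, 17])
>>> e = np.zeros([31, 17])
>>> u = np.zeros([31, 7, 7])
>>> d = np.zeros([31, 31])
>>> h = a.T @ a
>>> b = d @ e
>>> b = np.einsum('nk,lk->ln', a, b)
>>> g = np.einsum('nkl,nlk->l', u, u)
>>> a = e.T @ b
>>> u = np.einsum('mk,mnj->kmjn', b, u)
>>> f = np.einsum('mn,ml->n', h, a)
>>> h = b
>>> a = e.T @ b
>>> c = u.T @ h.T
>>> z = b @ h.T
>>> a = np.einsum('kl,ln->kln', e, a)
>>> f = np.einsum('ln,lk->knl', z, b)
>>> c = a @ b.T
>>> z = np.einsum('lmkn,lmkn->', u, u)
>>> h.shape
(31, 37)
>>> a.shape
(31, 17, 37)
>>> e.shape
(31, 17)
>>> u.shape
(37, 31, 7, 7)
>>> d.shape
(31, 31)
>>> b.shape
(31, 37)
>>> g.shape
(7,)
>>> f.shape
(37, 31, 31)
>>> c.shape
(31, 17, 31)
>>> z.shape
()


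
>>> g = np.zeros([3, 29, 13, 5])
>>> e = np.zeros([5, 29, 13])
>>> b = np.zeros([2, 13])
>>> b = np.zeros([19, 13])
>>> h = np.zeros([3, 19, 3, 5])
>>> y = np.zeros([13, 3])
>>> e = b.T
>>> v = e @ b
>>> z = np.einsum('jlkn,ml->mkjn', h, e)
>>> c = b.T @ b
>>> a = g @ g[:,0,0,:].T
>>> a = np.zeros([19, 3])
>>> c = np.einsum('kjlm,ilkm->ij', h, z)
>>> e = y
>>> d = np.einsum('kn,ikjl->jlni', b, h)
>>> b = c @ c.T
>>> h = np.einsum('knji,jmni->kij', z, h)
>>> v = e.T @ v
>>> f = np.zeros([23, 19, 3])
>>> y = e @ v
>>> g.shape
(3, 29, 13, 5)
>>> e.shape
(13, 3)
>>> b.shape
(13, 13)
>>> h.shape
(13, 5, 3)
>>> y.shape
(13, 13)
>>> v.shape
(3, 13)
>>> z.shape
(13, 3, 3, 5)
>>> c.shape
(13, 19)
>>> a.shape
(19, 3)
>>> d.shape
(3, 5, 13, 3)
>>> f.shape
(23, 19, 3)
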